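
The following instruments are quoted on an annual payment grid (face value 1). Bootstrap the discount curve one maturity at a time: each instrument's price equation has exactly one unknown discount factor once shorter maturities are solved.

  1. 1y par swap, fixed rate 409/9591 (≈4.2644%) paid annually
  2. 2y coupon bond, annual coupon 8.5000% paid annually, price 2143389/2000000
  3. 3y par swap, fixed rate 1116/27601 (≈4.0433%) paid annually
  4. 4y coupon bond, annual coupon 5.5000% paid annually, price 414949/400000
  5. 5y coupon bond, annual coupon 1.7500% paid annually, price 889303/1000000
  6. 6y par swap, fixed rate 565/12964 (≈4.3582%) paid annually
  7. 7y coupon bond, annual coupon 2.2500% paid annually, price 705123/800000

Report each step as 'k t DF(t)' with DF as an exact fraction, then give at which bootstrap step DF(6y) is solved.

step 1 [1y] swap r/1=409/9591: DF=(1 − 409/9591·(0))/(1+409/9591) = 9591/10000 ≈ 0.959100
step 2 [2y] bond c/1=17/200: DF=(2143389/2000000 − 17/200·(0.959100))/(1+17/200) = 4563/5000 ≈ 0.912600
step 3 [3y] swap r/1=1116/27601: DF=(1 − 1116/27601·(0.959100+0.912600))/(1+1116/27601) = 2221/2500 ≈ 0.888400
step 4 [4y] bond c/1=11/200: DF=(414949/400000 − 11/200·(0.959100+0.912600+0.888400))/(1+11/200) = 4197/5000 ≈ 0.839400
step 5 [5y] bond c/1=7/400: DF=(889303/1000000 − 7/400·(0.959100+0.912600+0.888400+0.839400))/(1+7/400) = 8121/10000 ≈ 0.812100
step 6 [6y] swap r/1=565/12964: DF=(1 − 565/12964·(0.959100+0.912600+0.888400+0.839400+0.812100))/(1+565/12964) = 387/500 ≈ 0.774000
step 7 [7y] bond c/1=9/400: DF=(705123/800000 − 9/400·(0.959100+0.912600+0.888400+0.839400+0.812100+0.774000))/(1+9/400) = 7479/10000 ≈ 0.747900

1 1 9591/10000
2 2 4563/5000
3 3 2221/2500
4 4 4197/5000
5 5 8121/10000
6 6 387/500
7 7 7479/10000
DF(6y) is solved at step 6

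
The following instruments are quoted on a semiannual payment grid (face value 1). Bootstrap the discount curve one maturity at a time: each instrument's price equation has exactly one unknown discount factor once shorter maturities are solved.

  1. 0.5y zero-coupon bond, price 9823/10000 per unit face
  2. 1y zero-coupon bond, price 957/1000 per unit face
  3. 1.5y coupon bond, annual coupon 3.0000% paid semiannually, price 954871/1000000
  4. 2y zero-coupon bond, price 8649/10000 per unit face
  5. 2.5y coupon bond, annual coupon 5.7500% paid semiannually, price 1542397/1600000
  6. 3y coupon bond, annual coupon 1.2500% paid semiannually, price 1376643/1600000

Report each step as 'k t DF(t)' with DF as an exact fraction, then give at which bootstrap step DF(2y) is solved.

1 1/2 9823/10000
2 1 957/1000
3 3/2 9121/10000
4 2 8649/10000
5 5/2 2083/2500
6 3 2067/2500
DF(2y) is solved at step 4

step 1 [0.5y] zero: DF = P = 9823/10000 ≈ 0.982300
step 2 [1y] zero: DF = P = 957/1000 ≈ 0.957000
step 3 [1.5y] bond c/2=3/200: DF=(954871/1000000 − 3/200·(0.982300+0.957000))/(1+3/200) = 9121/10000 ≈ 0.912100
step 4 [2y] zero: DF = P = 8649/10000 ≈ 0.864900
step 5 [2.5y] bond c/2=23/800: DF=(1542397/1600000 − 23/800·(0.982300+0.957000+0.912100+0.864900))/(1+23/800) = 2083/2500 ≈ 0.833200
step 6 [3y] bond c/2=1/160: DF=(1376643/1600000 − 1/160·(0.982300+0.957000+0.912100+0.864900+0.833200))/(1+1/160) = 2067/2500 ≈ 0.826800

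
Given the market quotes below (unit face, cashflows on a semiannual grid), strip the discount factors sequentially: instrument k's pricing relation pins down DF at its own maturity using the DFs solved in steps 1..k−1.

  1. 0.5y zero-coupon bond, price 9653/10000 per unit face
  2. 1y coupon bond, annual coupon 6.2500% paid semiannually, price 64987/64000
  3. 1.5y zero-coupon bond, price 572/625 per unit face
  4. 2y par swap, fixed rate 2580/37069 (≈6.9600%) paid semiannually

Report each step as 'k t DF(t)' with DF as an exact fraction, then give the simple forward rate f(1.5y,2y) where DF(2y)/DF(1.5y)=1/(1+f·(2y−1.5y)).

step 1 [0.5y] zero: DF = P = 9653/10000 ≈ 0.965300
step 2 [1y] bond c/2=1/32: DF=(64987/64000 − 1/32·(0.965300))/(1+1/32) = 4777/5000 ≈ 0.955400
step 3 [1.5y] zero: DF = P = 572/625 ≈ 0.915200
step 4 [2y] swap r/2=1290/37069: DF=(1 − 1290/37069·(0.965300+0.955400+0.915200))/(1+1290/37069) = 871/1000 ≈ 0.871000

1 1/2 9653/10000
2 1 4777/5000
3 3/2 572/625
4 2 871/1000
f(1.5y,2y) = ((572/625)/(871/1000) − 1)/(1/2) = 34/335 ≈ 10.1493%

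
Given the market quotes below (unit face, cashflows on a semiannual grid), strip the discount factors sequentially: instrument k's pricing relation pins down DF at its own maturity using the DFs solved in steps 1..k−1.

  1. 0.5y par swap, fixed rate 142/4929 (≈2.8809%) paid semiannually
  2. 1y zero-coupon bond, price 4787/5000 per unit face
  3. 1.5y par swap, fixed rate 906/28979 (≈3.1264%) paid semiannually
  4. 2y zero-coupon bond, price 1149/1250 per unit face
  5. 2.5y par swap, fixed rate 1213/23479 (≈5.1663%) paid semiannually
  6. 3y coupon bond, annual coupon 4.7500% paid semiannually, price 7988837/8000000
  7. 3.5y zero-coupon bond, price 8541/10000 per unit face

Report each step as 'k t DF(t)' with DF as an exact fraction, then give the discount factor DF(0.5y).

step 1 [0.5y] swap r/2=71/4929: DF=(1 − 71/4929·(0))/(1+71/4929) = 4929/5000 ≈ 0.985800
step 2 [1y] zero: DF = P = 4787/5000 ≈ 0.957400
step 3 [1.5y] swap r/2=453/28979: DF=(1 − 453/28979·(0.985800+0.957400))/(1+453/28979) = 9547/10000 ≈ 0.954700
step 4 [2y] zero: DF = P = 1149/1250 ≈ 0.919200
step 5 [2.5y] swap r/2=1213/46958: DF=(1 − 1213/46958·(0.985800+0.957400+0.954700+0.919200))/(1+1213/46958) = 8787/10000 ≈ 0.878700
step 6 [3y] bond c/2=19/800: DF=(7988837/8000000 − 19/800·(0.985800+0.957400+0.954700+0.919200+0.878700))/(1+19/800) = 1733/2000 ≈ 0.866500
step 7 [3.5y] zero: DF = P = 8541/10000 ≈ 0.854100

1 1/2 4929/5000
2 1 4787/5000
3 3/2 9547/10000
4 2 1149/1250
5 5/2 8787/10000
6 3 1733/2000
7 7/2 8541/10000
DF(0.5y) = 4929/5000 ≈ 0.985800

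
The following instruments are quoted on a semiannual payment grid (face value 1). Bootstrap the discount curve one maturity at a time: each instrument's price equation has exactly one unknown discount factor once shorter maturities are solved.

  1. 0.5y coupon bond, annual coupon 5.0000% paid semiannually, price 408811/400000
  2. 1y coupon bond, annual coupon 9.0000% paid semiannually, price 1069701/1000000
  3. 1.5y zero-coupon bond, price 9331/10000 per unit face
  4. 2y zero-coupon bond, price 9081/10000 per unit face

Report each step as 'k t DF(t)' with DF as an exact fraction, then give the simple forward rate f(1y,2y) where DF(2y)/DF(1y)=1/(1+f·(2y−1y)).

step 1 [0.5y] bond c/2=1/40: DF=(408811/400000 − 1/40·(0))/(1+1/40) = 9971/10000 ≈ 0.997100
step 2 [1y] bond c/2=9/200: DF=(1069701/1000000 − 9/200·(0.997100))/(1+9/200) = 9807/10000 ≈ 0.980700
step 3 [1.5y] zero: DF = P = 9331/10000 ≈ 0.933100
step 4 [2y] zero: DF = P = 9081/10000 ≈ 0.908100

1 1/2 9971/10000
2 1 9807/10000
3 3/2 9331/10000
4 2 9081/10000
f(1y,2y) = ((9807/10000)/(9081/10000) − 1)/(1) = 242/3027 ≈ 7.9947%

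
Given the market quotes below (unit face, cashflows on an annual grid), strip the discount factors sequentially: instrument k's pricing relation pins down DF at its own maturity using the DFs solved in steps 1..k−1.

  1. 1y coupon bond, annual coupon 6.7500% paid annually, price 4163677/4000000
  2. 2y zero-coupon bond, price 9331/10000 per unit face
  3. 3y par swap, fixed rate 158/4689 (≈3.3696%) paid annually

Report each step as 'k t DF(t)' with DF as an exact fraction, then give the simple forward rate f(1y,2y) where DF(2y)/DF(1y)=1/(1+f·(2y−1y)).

step 1 [1y] bond c/1=27/400: DF=(4163677/4000000 − 27/400·(0))/(1+27/400) = 9751/10000 ≈ 0.975100
step 2 [2y] zero: DF = P = 9331/10000 ≈ 0.933100
step 3 [3y] swap r/1=158/4689: DF=(1 − 158/4689·(0.975100+0.933100))/(1+158/4689) = 2263/2500 ≈ 0.905200

1 1 9751/10000
2 2 9331/10000
3 3 2263/2500
f(1y,2y) = ((9751/10000)/(9331/10000) − 1)/(1) = 60/1333 ≈ 4.5011%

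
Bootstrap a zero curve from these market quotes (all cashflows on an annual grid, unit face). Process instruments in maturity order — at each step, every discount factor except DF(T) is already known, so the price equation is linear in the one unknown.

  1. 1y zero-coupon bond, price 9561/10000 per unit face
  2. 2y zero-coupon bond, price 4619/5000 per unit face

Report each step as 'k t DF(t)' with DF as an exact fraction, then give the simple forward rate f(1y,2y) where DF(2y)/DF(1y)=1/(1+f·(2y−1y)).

step 1 [1y] zero: DF = P = 9561/10000 ≈ 0.956100
step 2 [2y] zero: DF = P = 4619/5000 ≈ 0.923800

1 1 9561/10000
2 2 4619/5000
f(1y,2y) = ((9561/10000)/(4619/5000) − 1)/(1) = 323/9238 ≈ 3.4964%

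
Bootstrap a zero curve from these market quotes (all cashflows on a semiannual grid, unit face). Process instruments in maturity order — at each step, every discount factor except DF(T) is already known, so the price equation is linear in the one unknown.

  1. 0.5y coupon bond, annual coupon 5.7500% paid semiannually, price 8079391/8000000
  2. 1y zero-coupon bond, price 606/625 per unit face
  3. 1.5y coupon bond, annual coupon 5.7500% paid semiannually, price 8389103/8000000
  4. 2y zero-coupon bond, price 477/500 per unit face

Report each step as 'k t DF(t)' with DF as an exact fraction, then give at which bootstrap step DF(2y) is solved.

step 1 [0.5y] bond c/2=23/800: DF=(8079391/8000000 − 23/800·(0))/(1+23/800) = 9817/10000 ≈ 0.981700
step 2 [1y] zero: DF = P = 606/625 ≈ 0.969600
step 3 [1.5y] bond c/2=23/800: DF=(8389103/8000000 − 23/800·(0.981700+0.969600))/(1+23/800) = 603/625 ≈ 0.964800
step 4 [2y] zero: DF = P = 477/500 ≈ 0.954000

1 1/2 9817/10000
2 1 606/625
3 3/2 603/625
4 2 477/500
DF(2y) is solved at step 4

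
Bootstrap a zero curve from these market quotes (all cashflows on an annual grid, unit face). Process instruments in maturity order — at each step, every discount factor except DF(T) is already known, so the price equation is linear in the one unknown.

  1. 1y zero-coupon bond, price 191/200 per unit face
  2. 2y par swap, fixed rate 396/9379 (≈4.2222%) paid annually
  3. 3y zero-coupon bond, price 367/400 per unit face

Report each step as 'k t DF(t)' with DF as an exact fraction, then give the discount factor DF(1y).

1 1 191/200
2 2 1151/1250
3 3 367/400
DF(1y) = 191/200 ≈ 0.955000

step 1 [1y] zero: DF = P = 191/200 ≈ 0.955000
step 2 [2y] swap r/1=396/9379: DF=(1 − 396/9379·(0.955000))/(1+396/9379) = 1151/1250 ≈ 0.920800
step 3 [3y] zero: DF = P = 367/400 ≈ 0.917500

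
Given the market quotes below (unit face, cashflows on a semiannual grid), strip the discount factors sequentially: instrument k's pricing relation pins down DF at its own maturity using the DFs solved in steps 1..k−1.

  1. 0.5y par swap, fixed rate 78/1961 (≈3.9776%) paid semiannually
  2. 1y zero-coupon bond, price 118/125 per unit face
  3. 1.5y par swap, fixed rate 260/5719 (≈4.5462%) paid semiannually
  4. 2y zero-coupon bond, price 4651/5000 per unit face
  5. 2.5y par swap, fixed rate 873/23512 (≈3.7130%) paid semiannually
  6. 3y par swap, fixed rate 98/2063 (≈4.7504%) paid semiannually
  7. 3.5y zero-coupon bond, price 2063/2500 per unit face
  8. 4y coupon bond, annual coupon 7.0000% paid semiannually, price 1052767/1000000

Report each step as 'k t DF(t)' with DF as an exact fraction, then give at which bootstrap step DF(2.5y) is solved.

step 1 [0.5y] swap r/2=39/1961: DF=(1 − 39/1961·(0))/(1+39/1961) = 1961/2000 ≈ 0.980500
step 2 [1y] zero: DF = P = 118/125 ≈ 0.944000
step 3 [1.5y] swap r/2=130/5719: DF=(1 − 130/5719·(0.980500+0.944000))/(1+130/5719) = 187/200 ≈ 0.935000
step 4 [2y] zero: DF = P = 4651/5000 ≈ 0.930200
step 5 [2.5y] swap r/2=873/47024: DF=(1 − 873/47024·(0.980500+0.944000+0.935000+0.930200))/(1+873/47024) = 9127/10000 ≈ 0.912700
step 6 [3y] swap r/2=49/2063: DF=(1 − 49/2063·(0.980500+0.944000+0.935000+0.930200+0.912700))/(1+49/2063) = 8677/10000 ≈ 0.867700
step 7 [3.5y] zero: DF = P = 2063/2500 ≈ 0.825200
step 8 [4y] bond c/2=7/200: DF=(1052767/1000000 − 7/200·(0.980500+0.944000+0.935000+0.930200+0.912700+0.867700+0.825200))/(1+7/200) = 8009/10000 ≈ 0.800900

1 1/2 1961/2000
2 1 118/125
3 3/2 187/200
4 2 4651/5000
5 5/2 9127/10000
6 3 8677/10000
7 7/2 2063/2500
8 4 8009/10000
DF(2.5y) is solved at step 5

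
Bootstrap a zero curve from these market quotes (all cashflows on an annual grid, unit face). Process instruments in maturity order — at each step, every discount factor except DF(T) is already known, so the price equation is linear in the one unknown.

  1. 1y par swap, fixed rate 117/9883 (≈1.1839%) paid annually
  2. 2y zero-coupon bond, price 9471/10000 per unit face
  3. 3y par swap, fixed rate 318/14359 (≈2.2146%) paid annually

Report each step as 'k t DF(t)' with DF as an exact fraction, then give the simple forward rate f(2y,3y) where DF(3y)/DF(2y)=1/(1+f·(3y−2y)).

1 1 9883/10000
2 2 9471/10000
3 3 2341/2500
f(2y,3y) = ((9471/10000)/(2341/2500) − 1)/(1) = 107/9364 ≈ 1.1427%

step 1 [1y] swap r/1=117/9883: DF=(1 − 117/9883·(0))/(1+117/9883) = 9883/10000 ≈ 0.988300
step 2 [2y] zero: DF = P = 9471/10000 ≈ 0.947100
step 3 [3y] swap r/1=318/14359: DF=(1 − 318/14359·(0.988300+0.947100))/(1+318/14359) = 2341/2500 ≈ 0.936400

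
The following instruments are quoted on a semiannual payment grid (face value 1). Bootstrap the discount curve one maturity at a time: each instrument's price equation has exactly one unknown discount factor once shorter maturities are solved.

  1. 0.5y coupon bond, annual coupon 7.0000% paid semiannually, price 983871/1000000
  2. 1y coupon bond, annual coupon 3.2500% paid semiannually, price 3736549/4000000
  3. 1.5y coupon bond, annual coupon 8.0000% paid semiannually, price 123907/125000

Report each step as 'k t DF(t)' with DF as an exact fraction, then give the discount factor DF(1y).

step 1 [0.5y] bond c/2=7/200: DF=(983871/1000000 − 7/200·(0))/(1+7/200) = 4753/5000 ≈ 0.950600
step 2 [1y] bond c/2=13/800: DF=(3736549/4000000 − 13/800·(0.950600))/(1+13/800) = 113/125 ≈ 0.904000
step 3 [1.5y] bond c/2=1/25: DF=(123907/125000 − 1/25·(0.950600+0.904000))/(1+1/25) = 4409/5000 ≈ 0.881800

1 1/2 4753/5000
2 1 113/125
3 3/2 4409/5000
DF(1y) = 113/125 ≈ 0.904000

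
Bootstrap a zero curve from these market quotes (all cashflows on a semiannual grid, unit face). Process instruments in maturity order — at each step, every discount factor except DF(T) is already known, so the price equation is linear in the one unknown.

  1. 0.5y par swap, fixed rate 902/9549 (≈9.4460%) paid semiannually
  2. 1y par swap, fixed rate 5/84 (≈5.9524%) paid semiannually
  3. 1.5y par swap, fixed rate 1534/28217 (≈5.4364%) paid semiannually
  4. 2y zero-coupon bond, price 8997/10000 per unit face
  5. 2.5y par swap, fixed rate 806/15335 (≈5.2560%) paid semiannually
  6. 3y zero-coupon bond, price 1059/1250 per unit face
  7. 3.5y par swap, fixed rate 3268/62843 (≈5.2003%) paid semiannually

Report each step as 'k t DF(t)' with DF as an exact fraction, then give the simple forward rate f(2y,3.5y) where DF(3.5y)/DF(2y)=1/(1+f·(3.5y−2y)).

step 1 [0.5y] swap r/2=451/9549: DF=(1 − 451/9549·(0))/(1+451/9549) = 9549/10000 ≈ 0.954900
step 2 [1y] swap r/2=5/168: DF=(1 − 5/168·(0.954900))/(1+5/168) = 1887/2000 ≈ 0.943500
step 3 [1.5y] swap r/2=767/28217: DF=(1 − 767/28217·(0.954900+0.943500))/(1+767/28217) = 9233/10000 ≈ 0.923300
step 4 [2y] zero: DF = P = 8997/10000 ≈ 0.899700
step 5 [2.5y] swap r/2=403/15335: DF=(1 − 403/15335·(0.954900+0.943500+0.923300+0.899700))/(1+403/15335) = 8791/10000 ≈ 0.879100
step 6 [3y] zero: DF = P = 1059/1250 ≈ 0.847200
step 7 [3.5y] swap r/2=1634/62843: DF=(1 − 1634/62843·(0.954900+0.943500+0.923300+0.899700+0.879100+0.847200))/(1+1634/62843) = 4183/5000 ≈ 0.836600

1 1/2 9549/10000
2 1 1887/2000
3 3/2 9233/10000
4 2 8997/10000
5 5/2 8791/10000
6 3 1059/1250
7 7/2 4183/5000
f(2y,3.5y) = ((8997/10000)/(4183/5000) − 1)/(3/2) = 631/12549 ≈ 5.0283%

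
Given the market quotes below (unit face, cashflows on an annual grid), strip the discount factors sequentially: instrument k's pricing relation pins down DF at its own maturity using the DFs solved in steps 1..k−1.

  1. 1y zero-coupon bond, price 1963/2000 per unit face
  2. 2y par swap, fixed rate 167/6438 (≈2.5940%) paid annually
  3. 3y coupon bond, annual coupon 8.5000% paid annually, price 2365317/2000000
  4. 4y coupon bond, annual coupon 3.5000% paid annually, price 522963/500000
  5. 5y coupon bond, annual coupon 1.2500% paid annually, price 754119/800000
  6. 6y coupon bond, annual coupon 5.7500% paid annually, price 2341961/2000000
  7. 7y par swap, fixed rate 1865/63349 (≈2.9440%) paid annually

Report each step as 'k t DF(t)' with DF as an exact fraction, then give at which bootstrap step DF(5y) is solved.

step 1 [1y] zero: DF = P = 1963/2000 ≈ 0.981500
step 2 [2y] swap r/1=167/6438: DF=(1 − 167/6438·(0.981500))/(1+167/6438) = 9499/10000 ≈ 0.949900
step 3 [3y] bond c/1=17/200: DF=(2365317/2000000 − 17/200·(0.981500+0.949900))/(1+17/200) = 9387/10000 ≈ 0.938700
step 4 [4y] bond c/1=7/200: DF=(522963/500000 − 7/200·(0.981500+0.949900+0.938700))/(1+7/200) = 1827/2000 ≈ 0.913500
step 5 [5y] bond c/1=1/80: DF=(754119/800000 − 1/80·(0.981500+0.949900+0.938700+0.913500))/(1+1/80) = 8843/10000 ≈ 0.884300
step 6 [6y] bond c/1=23/400: DF=(2341961/2000000 − 23/400·(0.981500+0.949900+0.938700+0.913500+0.884300))/(1+23/400) = 1707/2000 ≈ 0.853500
step 7 [7y] swap r/1=1865/63349: DF=(1 − 1865/63349·(0.981500+0.949900+0.938700+0.913500+0.884300+0.853500))/(1+1865/63349) = 1627/2000 ≈ 0.813500

1 1 1963/2000
2 2 9499/10000
3 3 9387/10000
4 4 1827/2000
5 5 8843/10000
6 6 1707/2000
7 7 1627/2000
DF(5y) is solved at step 5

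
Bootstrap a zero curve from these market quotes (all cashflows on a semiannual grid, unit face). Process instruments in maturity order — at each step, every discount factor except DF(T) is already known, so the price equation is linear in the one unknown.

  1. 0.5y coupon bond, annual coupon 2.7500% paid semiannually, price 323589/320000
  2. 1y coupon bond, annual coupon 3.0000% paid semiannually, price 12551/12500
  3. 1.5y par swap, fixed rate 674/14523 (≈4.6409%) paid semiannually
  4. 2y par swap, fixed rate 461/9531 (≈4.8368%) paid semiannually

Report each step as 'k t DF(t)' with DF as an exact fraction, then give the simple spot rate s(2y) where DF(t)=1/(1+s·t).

step 1 [0.5y] bond c/2=11/800: DF=(323589/320000 − 11/800·(0))/(1+11/800) = 399/400 ≈ 0.997500
step 2 [1y] bond c/2=3/200: DF=(12551/12500 − 3/200·(0.997500))/(1+3/200) = 1949/2000 ≈ 0.974500
step 3 [1.5y] swap r/2=337/14523: DF=(1 − 337/14523·(0.997500+0.974500))/(1+337/14523) = 4663/5000 ≈ 0.932600
step 4 [2y] swap r/2=461/19062: DF=(1 − 461/19062·(0.997500+0.974500+0.932600))/(1+461/19062) = 4539/5000 ≈ 0.907800

1 1/2 399/400
2 1 1949/2000
3 3/2 4663/5000
4 2 4539/5000
s(2y) = (1/(4539/5000) − 1)/(2) = 461/9078 ≈ 5.0782%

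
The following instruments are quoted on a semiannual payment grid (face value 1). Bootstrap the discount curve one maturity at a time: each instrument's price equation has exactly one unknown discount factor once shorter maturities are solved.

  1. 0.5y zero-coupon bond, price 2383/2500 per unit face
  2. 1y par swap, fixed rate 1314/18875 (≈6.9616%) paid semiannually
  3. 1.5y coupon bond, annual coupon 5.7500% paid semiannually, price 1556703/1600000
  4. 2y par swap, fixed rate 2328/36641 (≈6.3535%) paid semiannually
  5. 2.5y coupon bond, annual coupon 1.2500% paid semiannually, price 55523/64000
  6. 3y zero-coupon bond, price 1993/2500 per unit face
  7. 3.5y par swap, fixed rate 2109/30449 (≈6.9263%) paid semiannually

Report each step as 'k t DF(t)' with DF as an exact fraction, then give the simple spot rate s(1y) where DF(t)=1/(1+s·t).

step 1 [0.5y] zero: DF = P = 2383/2500 ≈ 0.953200
step 2 [1y] swap r/2=657/18875: DF=(1 − 657/18875·(0.953200))/(1+657/18875) = 9343/10000 ≈ 0.934300
step 3 [1.5y] bond c/2=23/800: DF=(1556703/1600000 − 23/800·(0.953200+0.934300))/(1+23/800) = 893/1000 ≈ 0.893000
step 4 [2y] swap r/2=1164/36641: DF=(1 − 1164/36641·(0.953200+0.934300+0.893000))/(1+1164/36641) = 2209/2500 ≈ 0.883600
step 5 [2.5y] bond c/2=1/160: DF=(55523/64000 − 1/160·(0.953200+0.934300+0.893000+0.883600))/(1+1/160) = 4197/5000 ≈ 0.839400
step 6 [3y] zero: DF = P = 1993/2500 ≈ 0.797200
step 7 [3.5y] swap r/2=2109/60898: DF=(1 − 2109/60898·(0.953200+0.934300+0.893000+0.883600+0.839400+0.797200))/(1+2109/60898) = 7891/10000 ≈ 0.789100

1 1/2 2383/2500
2 1 9343/10000
3 3/2 893/1000
4 2 2209/2500
5 5/2 4197/5000
6 3 1993/2500
7 7/2 7891/10000
s(1y) = (1/(9343/10000) − 1)/(1) = 657/9343 ≈ 7.0320%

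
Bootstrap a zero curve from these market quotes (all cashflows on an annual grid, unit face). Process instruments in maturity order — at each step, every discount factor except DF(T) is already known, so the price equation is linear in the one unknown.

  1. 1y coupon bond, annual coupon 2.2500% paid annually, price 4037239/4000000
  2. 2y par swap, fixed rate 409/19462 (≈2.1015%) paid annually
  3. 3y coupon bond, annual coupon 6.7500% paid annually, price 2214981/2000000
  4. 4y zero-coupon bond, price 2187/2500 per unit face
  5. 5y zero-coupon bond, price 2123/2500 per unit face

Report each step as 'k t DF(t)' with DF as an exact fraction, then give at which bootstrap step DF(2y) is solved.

step 1 [1y] bond c/1=9/400: DF=(4037239/4000000 − 9/400·(0))/(1+9/400) = 9871/10000 ≈ 0.987100
step 2 [2y] swap r/1=409/19462: DF=(1 − 409/19462·(0.987100))/(1+409/19462) = 9591/10000 ≈ 0.959100
step 3 [3y] bond c/1=27/400: DF=(2214981/2000000 − 27/400·(0.987100+0.959100))/(1+27/400) = 1143/1250 ≈ 0.914400
step 4 [4y] zero: DF = P = 2187/2500 ≈ 0.874800
step 5 [5y] zero: DF = P = 2123/2500 ≈ 0.849200

1 1 9871/10000
2 2 9591/10000
3 3 1143/1250
4 4 2187/2500
5 5 2123/2500
DF(2y) is solved at step 2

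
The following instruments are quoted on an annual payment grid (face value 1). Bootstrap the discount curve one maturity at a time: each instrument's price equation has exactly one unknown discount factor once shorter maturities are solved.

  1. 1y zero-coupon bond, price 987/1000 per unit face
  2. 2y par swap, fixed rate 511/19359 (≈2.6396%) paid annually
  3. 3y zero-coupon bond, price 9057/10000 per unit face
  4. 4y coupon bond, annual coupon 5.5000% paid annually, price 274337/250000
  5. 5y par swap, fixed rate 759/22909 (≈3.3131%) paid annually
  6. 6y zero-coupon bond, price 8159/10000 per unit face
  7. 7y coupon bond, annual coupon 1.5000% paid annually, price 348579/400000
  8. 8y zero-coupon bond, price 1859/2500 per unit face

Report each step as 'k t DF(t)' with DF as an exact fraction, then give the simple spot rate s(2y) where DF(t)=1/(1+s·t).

step 1 [1y] zero: DF = P = 987/1000 ≈ 0.987000
step 2 [2y] swap r/1=511/19359: DF=(1 − 511/19359·(0.987000))/(1+511/19359) = 9489/10000 ≈ 0.948900
step 3 [3y] zero: DF = P = 9057/10000 ≈ 0.905700
step 4 [4y] bond c/1=11/200: DF=(274337/250000 − 11/200·(0.987000+0.948900+0.905700))/(1+11/200) = 223/250 ≈ 0.892000
step 5 [5y] swap r/1=759/22909: DF=(1 − 759/22909·(0.987000+0.948900+0.905700+0.892000))/(1+759/22909) = 4241/5000 ≈ 0.848200
step 6 [6y] zero: DF = P = 8159/10000 ≈ 0.815900
step 7 [7y] bond c/1=3/200: DF=(348579/400000 − 3/200·(0.987000+0.948900+0.905700+0.892000+0.848200+0.815900))/(1+3/200) = 1947/2500 ≈ 0.778800
step 8 [8y] zero: DF = P = 1859/2500 ≈ 0.743600

1 1 987/1000
2 2 9489/10000
3 3 9057/10000
4 4 223/250
5 5 4241/5000
6 6 8159/10000
7 7 1947/2500
8 8 1859/2500
s(2y) = (1/(9489/10000) − 1)/(2) = 511/18978 ≈ 2.6926%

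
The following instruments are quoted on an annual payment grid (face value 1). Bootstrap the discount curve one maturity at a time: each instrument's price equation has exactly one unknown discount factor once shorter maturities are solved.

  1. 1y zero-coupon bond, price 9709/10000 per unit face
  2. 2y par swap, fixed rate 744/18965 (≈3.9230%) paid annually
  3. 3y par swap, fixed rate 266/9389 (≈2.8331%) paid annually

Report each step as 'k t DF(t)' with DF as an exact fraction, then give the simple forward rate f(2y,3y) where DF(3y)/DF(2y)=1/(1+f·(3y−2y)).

step 1 [1y] zero: DF = P = 9709/10000 ≈ 0.970900
step 2 [2y] swap r/1=744/18965: DF=(1 − 744/18965·(0.970900))/(1+744/18965) = 1157/1250 ≈ 0.925600
step 3 [3y] swap r/1=266/9389: DF=(1 − 266/9389·(0.970900+0.925600))/(1+266/9389) = 4601/5000 ≈ 0.920200

1 1 9709/10000
2 2 1157/1250
3 3 4601/5000
f(2y,3y) = ((1157/1250)/(4601/5000) − 1)/(1) = 27/4601 ≈ 0.5868%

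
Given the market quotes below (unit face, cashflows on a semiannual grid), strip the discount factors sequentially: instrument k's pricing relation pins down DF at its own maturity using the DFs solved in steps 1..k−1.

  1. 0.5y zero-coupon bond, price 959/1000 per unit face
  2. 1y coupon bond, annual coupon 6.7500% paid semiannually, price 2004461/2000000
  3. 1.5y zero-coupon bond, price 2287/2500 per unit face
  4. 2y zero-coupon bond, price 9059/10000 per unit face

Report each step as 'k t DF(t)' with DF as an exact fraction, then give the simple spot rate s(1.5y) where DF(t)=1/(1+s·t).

step 1 [0.5y] zero: DF = P = 959/1000 ≈ 0.959000
step 2 [1y] bond c/2=27/800: DF=(2004461/2000000 − 27/800·(0.959000))/(1+27/800) = 4691/5000 ≈ 0.938200
step 3 [1.5y] zero: DF = P = 2287/2500 ≈ 0.914800
step 4 [2y] zero: DF = P = 9059/10000 ≈ 0.905900

1 1/2 959/1000
2 1 4691/5000
3 3/2 2287/2500
4 2 9059/10000
s(1.5y) = (1/(2287/2500) − 1)/(3/2) = 142/2287 ≈ 6.2090%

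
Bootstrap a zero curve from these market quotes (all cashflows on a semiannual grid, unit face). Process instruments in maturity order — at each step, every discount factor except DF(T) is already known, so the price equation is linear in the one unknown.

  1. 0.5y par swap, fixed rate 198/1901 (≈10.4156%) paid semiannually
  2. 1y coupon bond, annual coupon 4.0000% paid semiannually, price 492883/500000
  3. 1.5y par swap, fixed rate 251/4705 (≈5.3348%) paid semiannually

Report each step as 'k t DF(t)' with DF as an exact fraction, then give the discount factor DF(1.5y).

step 1 [0.5y] swap r/2=99/1901: DF=(1 − 99/1901·(0))/(1+99/1901) = 1901/2000 ≈ 0.950500
step 2 [1y] bond c/2=1/50: DF=(492883/500000 − 1/50·(0.950500))/(1+1/50) = 4739/5000 ≈ 0.947800
step 3 [1.5y] swap r/2=251/9410: DF=(1 − 251/9410·(0.950500+0.947800))/(1+251/9410) = 9247/10000 ≈ 0.924700

1 1/2 1901/2000
2 1 4739/5000
3 3/2 9247/10000
DF(1.5y) = 9247/10000 ≈ 0.924700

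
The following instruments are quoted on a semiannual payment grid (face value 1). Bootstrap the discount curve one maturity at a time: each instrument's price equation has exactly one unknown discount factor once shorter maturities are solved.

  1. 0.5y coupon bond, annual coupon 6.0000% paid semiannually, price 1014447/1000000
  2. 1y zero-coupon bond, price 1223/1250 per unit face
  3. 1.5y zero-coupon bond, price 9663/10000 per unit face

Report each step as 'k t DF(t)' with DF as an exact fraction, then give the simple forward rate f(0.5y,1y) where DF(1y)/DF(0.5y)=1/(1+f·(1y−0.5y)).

1 1/2 9849/10000
2 1 1223/1250
3 3/2 9663/10000
f(0.5y,1y) = ((9849/10000)/(1223/1250) − 1)/(1/2) = 65/4892 ≈ 1.3287%

step 1 [0.5y] bond c/2=3/100: DF=(1014447/1000000 − 3/100·(0))/(1+3/100) = 9849/10000 ≈ 0.984900
step 2 [1y] zero: DF = P = 1223/1250 ≈ 0.978400
step 3 [1.5y] zero: DF = P = 9663/10000 ≈ 0.966300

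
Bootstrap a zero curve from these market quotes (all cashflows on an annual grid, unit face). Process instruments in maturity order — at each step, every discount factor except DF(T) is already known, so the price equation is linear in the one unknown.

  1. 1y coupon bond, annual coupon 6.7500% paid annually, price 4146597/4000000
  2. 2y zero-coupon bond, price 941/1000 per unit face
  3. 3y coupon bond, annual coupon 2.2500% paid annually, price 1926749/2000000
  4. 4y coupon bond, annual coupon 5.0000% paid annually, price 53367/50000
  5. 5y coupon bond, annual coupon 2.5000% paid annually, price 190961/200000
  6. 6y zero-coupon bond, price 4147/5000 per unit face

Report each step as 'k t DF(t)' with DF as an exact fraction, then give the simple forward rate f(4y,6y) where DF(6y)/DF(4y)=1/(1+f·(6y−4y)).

1 1 9711/10000
2 2 941/1000
3 3 9001/10000
4 4 4413/5000
5 5 4207/5000
6 6 4147/5000
f(4y,6y) = ((4413/5000)/(4147/5000) − 1)/(2) = 133/4147 ≈ 3.2071%

step 1 [1y] bond c/1=27/400: DF=(4146597/4000000 − 27/400·(0))/(1+27/400) = 9711/10000 ≈ 0.971100
step 2 [2y] zero: DF = P = 941/1000 ≈ 0.941000
step 3 [3y] bond c/1=9/400: DF=(1926749/2000000 − 9/400·(0.971100+0.941000))/(1+9/400) = 9001/10000 ≈ 0.900100
step 4 [4y] bond c/1=1/20: DF=(53367/50000 − 1/20·(0.971100+0.941000+0.900100))/(1+1/20) = 4413/5000 ≈ 0.882600
step 5 [5y] bond c/1=1/40: DF=(190961/200000 − 1/40·(0.971100+0.941000+0.900100+0.882600))/(1+1/40) = 4207/5000 ≈ 0.841400
step 6 [6y] zero: DF = P = 4147/5000 ≈ 0.829400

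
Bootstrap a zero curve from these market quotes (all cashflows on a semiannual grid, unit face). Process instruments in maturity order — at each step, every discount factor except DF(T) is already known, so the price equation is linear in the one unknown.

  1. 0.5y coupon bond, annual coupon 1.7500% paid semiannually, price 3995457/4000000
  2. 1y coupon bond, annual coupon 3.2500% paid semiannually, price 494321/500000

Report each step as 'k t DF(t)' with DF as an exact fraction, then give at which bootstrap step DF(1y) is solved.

step 1 [0.5y] bond c/2=7/800: DF=(3995457/4000000 − 7/800·(0))/(1+7/800) = 4951/5000 ≈ 0.990200
step 2 [1y] bond c/2=13/800: DF=(494321/500000 − 13/800·(0.990200))/(1+13/800) = 957/1000 ≈ 0.957000

1 1/2 4951/5000
2 1 957/1000
DF(1y) is solved at step 2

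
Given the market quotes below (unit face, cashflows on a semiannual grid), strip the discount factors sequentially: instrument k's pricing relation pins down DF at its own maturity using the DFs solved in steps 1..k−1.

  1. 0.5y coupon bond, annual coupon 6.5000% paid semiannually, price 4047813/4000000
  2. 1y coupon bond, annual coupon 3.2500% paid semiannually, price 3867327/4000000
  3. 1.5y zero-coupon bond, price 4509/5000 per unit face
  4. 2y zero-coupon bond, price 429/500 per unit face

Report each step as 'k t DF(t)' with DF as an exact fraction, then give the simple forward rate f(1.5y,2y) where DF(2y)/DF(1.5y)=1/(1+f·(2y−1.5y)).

step 1 [0.5y] bond c/2=13/400: DF=(4047813/4000000 − 13/400·(0))/(1+13/400) = 9801/10000 ≈ 0.980100
step 2 [1y] bond c/2=13/800: DF=(3867327/4000000 − 13/800·(0.980100))/(1+13/800) = 9357/10000 ≈ 0.935700
step 3 [1.5y] zero: DF = P = 4509/5000 ≈ 0.901800
step 4 [2y] zero: DF = P = 429/500 ≈ 0.858000

1 1/2 9801/10000
2 1 9357/10000
3 3/2 4509/5000
4 2 429/500
f(1.5y,2y) = ((4509/5000)/(429/500) − 1)/(1/2) = 73/715 ≈ 10.2098%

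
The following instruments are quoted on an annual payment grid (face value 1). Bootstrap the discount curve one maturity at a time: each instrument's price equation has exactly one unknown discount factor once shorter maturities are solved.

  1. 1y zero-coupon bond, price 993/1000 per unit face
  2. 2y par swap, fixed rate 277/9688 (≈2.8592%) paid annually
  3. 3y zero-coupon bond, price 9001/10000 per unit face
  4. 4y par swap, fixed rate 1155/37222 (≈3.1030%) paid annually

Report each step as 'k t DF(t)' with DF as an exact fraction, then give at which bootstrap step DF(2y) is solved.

step 1 [1y] zero: DF = P = 993/1000 ≈ 0.993000
step 2 [2y] swap r/1=277/9688: DF=(1 − 277/9688·(0.993000))/(1+277/9688) = 4723/5000 ≈ 0.944600
step 3 [3y] zero: DF = P = 9001/10000 ≈ 0.900100
step 4 [4y] swap r/1=1155/37222: DF=(1 − 1155/37222·(0.993000+0.944600+0.900100))/(1+1155/37222) = 1769/2000 ≈ 0.884500

1 1 993/1000
2 2 4723/5000
3 3 9001/10000
4 4 1769/2000
DF(2y) is solved at step 2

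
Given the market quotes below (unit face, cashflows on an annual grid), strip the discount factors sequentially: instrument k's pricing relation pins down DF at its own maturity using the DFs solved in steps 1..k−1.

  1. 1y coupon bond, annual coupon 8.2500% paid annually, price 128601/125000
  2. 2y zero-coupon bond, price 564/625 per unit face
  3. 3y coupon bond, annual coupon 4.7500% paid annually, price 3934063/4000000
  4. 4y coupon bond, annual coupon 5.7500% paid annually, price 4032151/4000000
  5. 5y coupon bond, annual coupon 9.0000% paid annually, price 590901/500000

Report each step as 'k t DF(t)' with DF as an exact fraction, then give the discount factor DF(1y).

1 1 594/625
2 2 564/625
3 3 8549/10000
4 4 403/500
5 5 7941/10000
DF(1y) = 594/625 ≈ 0.950400

step 1 [1y] bond c/1=33/400: DF=(128601/125000 − 33/400·(0))/(1+33/400) = 594/625 ≈ 0.950400
step 2 [2y] zero: DF = P = 564/625 ≈ 0.902400
step 3 [3y] bond c/1=19/400: DF=(3934063/4000000 − 19/400·(0.950400+0.902400))/(1+19/400) = 8549/10000 ≈ 0.854900
step 4 [4y] bond c/1=23/400: DF=(4032151/4000000 − 23/400·(0.950400+0.902400+0.854900))/(1+23/400) = 403/500 ≈ 0.806000
step 5 [5y] bond c/1=9/100: DF=(590901/500000 − 9/100·(0.950400+0.902400+0.854900+0.806000))/(1+9/100) = 7941/10000 ≈ 0.794100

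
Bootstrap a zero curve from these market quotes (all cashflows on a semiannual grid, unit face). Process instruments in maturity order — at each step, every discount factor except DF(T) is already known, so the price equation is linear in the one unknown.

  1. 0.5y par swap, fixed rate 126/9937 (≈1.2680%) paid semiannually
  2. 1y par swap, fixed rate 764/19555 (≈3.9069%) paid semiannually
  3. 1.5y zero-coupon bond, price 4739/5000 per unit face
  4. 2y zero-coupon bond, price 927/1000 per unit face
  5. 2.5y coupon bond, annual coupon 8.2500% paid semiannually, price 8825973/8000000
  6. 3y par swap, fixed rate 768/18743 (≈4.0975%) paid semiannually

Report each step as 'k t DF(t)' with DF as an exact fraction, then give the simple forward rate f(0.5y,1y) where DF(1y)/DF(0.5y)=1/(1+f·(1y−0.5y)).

1 1/2 9937/10000
2 1 4809/5000
3 3/2 4739/5000
4 2 927/1000
5 5/2 4539/5000
6 3 553/625
f(0.5y,1y) = ((9937/10000)/(4809/5000) − 1)/(1/2) = 319/4809 ≈ 6.6334%

step 1 [0.5y] swap r/2=63/9937: DF=(1 − 63/9937·(0))/(1+63/9937) = 9937/10000 ≈ 0.993700
step 2 [1y] swap r/2=382/19555: DF=(1 − 382/19555·(0.993700))/(1+382/19555) = 4809/5000 ≈ 0.961800
step 3 [1.5y] zero: DF = P = 4739/5000 ≈ 0.947800
step 4 [2y] zero: DF = P = 927/1000 ≈ 0.927000
step 5 [2.5y] bond c/2=33/800: DF=(8825973/8000000 − 33/800·(0.993700+0.961800+0.947800+0.927000))/(1+33/800) = 4539/5000 ≈ 0.907800
step 6 [3y] swap r/2=384/18743: DF=(1 − 384/18743·(0.993700+0.961800+0.947800+0.927000+0.907800))/(1+384/18743) = 553/625 ≈ 0.884800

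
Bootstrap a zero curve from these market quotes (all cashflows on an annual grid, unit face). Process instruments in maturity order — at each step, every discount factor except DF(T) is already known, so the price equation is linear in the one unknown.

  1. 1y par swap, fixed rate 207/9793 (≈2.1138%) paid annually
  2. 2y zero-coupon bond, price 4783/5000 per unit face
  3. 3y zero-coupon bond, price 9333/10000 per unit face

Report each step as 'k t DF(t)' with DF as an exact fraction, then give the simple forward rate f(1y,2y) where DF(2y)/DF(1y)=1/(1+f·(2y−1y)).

step 1 [1y] swap r/1=207/9793: DF=(1 − 207/9793·(0))/(1+207/9793) = 9793/10000 ≈ 0.979300
step 2 [2y] zero: DF = P = 4783/5000 ≈ 0.956600
step 3 [3y] zero: DF = P = 9333/10000 ≈ 0.933300

1 1 9793/10000
2 2 4783/5000
3 3 9333/10000
f(1y,2y) = ((9793/10000)/(4783/5000) − 1)/(1) = 227/9566 ≈ 2.3730%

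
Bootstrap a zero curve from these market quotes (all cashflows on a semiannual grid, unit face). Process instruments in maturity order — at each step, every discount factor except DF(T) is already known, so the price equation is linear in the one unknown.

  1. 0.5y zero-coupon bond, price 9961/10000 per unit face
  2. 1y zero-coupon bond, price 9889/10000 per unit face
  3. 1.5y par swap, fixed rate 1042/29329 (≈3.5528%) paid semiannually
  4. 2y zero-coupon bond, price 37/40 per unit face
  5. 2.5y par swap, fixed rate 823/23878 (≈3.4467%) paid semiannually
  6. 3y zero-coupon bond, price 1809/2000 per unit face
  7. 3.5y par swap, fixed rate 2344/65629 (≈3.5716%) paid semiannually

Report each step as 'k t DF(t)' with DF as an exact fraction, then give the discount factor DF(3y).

step 1 [0.5y] zero: DF = P = 9961/10000 ≈ 0.996100
step 2 [1y] zero: DF = P = 9889/10000 ≈ 0.988900
step 3 [1.5y] swap r/2=521/29329: DF=(1 − 521/29329·(0.996100+0.988900))/(1+521/29329) = 9479/10000 ≈ 0.947900
step 4 [2y] zero: DF = P = 37/40 ≈ 0.925000
step 5 [2.5y] swap r/2=823/47756: DF=(1 − 823/47756·(0.996100+0.988900+0.947900+0.925000))/(1+823/47756) = 9177/10000 ≈ 0.917700
step 6 [3y] zero: DF = P = 1809/2000 ≈ 0.904500
step 7 [3.5y] swap r/2=1172/65629: DF=(1 − 1172/65629·(0.996100+0.988900+0.947900+0.925000+0.917700+0.904500))/(1+1172/65629) = 2207/2500 ≈ 0.882800

1 1/2 9961/10000
2 1 9889/10000
3 3/2 9479/10000
4 2 37/40
5 5/2 9177/10000
6 3 1809/2000
7 7/2 2207/2500
DF(3y) = 1809/2000 ≈ 0.904500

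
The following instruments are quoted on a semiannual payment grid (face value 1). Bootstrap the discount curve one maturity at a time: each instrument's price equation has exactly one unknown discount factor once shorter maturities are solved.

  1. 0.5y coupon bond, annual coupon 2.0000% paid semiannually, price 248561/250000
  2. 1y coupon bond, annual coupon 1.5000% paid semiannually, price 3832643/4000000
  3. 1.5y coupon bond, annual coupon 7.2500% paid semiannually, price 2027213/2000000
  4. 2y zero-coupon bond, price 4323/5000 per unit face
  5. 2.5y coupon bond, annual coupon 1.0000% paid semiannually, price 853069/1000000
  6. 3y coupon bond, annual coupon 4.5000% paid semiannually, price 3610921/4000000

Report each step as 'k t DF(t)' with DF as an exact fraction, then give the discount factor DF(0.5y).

step 1 [0.5y] bond c/2=1/100: DF=(248561/250000 − 1/100·(0))/(1+1/100) = 2461/2500 ≈ 0.984400
step 2 [1y] bond c/2=3/400: DF=(3832643/4000000 − 3/400·(0.984400))/(1+3/400) = 9437/10000 ≈ 0.943700
step 3 [1.5y] bond c/2=29/800: DF=(2027213/2000000 − 29/800·(0.984400+0.943700))/(1+29/800) = 9107/10000 ≈ 0.910700
step 4 [2y] zero: DF = P = 4323/5000 ≈ 0.864600
step 5 [2.5y] bond c/2=1/200: DF=(853069/1000000 − 1/200·(0.984400+0.943700+0.910700+0.864600))/(1+1/200) = 519/625 ≈ 0.830400
step 6 [3y] bond c/2=9/400: DF=(3610921/4000000 − 9/400·(0.984400+0.943700+0.910700+0.864600+0.830400))/(1+9/400) = 7831/10000 ≈ 0.783100

1 1/2 2461/2500
2 1 9437/10000
3 3/2 9107/10000
4 2 4323/5000
5 5/2 519/625
6 3 7831/10000
DF(0.5y) = 2461/2500 ≈ 0.984400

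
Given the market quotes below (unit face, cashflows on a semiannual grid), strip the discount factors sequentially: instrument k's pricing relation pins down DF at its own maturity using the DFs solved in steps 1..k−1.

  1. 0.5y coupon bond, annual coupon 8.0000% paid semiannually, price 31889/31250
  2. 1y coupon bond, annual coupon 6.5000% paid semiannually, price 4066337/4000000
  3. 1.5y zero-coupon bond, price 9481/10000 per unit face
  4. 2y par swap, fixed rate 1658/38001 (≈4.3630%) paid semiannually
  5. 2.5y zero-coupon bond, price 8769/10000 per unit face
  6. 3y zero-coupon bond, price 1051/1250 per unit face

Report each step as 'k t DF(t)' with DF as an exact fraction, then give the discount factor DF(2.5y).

step 1 [0.5y] bond c/2=1/25: DF=(31889/31250 − 1/25·(0))/(1+1/25) = 2453/2500 ≈ 0.981200
step 2 [1y] bond c/2=13/400: DF=(4066337/4000000 − 13/400·(0.981200))/(1+13/400) = 9537/10000 ≈ 0.953700
step 3 [1.5y] zero: DF = P = 9481/10000 ≈ 0.948100
step 4 [2y] swap r/2=829/38001: DF=(1 − 829/38001·(0.981200+0.953700+0.948100))/(1+829/38001) = 9171/10000 ≈ 0.917100
step 5 [2.5y] zero: DF = P = 8769/10000 ≈ 0.876900
step 6 [3y] zero: DF = P = 1051/1250 ≈ 0.840800

1 1/2 2453/2500
2 1 9537/10000
3 3/2 9481/10000
4 2 9171/10000
5 5/2 8769/10000
6 3 1051/1250
DF(2.5y) = 8769/10000 ≈ 0.876900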